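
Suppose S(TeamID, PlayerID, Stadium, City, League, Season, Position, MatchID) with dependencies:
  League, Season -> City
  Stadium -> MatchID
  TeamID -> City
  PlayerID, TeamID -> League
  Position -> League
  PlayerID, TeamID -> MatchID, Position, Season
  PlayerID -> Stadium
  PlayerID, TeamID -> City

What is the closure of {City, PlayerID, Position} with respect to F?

Start with {City, PlayerID, Position}.
Position -> League applies; add {League} → now {City, League, PlayerID, Position}.
PlayerID -> Stadium applies; add {Stadium} → now {City, League, PlayerID, Position, Stadium}.
Stadium -> MatchID applies; add {MatchID} → now {City, League, MatchID, PlayerID, Position, Stadium}.
No further FD applies.

{City, League, MatchID, PlayerID, Position, Stadium}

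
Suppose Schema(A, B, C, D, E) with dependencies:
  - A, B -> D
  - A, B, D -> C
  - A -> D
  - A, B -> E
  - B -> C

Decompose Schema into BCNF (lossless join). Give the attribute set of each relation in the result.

Candidate key of the original relation: {A, B}.
{A, B, C, D, E}: {A} determines {A, D} here but is not a superkey — split on A -> D, giving {A, D} and {A, B, C, E}.
{A, D} has no BCNF violation.
{A, B, C, E}: {B} determines {B, C} here but is not a superkey — split on B -> C, giving {B, C} and {A, B, E}.
{B, C} has no BCNF violation.
{A, B, E} has no BCNF violation.

{A, B, E}; {A, D}; {B, C}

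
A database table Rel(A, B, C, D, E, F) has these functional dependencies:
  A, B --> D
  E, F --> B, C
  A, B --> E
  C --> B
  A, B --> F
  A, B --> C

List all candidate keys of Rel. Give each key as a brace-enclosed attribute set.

{A, B}, {A, C}, {A, E, F}

Attributes never on any right-hand side: {A} — every candidate key must contain it.
{A, B}⁺ = {A, B, C, D, E, F} — all of the relation — so {A, B} is a candidate key.
{A, C}⁺ = {A, B, C, D, E, F} — all of the relation — so {A, C} is a candidate key.
{A, E, F}⁺ = {A, B, C, D, E, F} — all of the relation — so {A, E, F} is a candidate key.
These are minimal and exhaustive — every other superkey contains one of them.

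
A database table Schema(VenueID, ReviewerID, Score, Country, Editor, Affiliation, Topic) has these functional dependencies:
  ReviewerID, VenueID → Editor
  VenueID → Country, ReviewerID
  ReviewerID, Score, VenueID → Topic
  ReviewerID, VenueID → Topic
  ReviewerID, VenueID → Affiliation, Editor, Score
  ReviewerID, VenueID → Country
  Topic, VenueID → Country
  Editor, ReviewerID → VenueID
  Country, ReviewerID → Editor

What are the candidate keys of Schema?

{VenueID} is a candidate key since {VenueID}⁺ = {Affiliation, Country, Editor, ReviewerID, Score, Topic, VenueID} covers every attribute.
{Country, ReviewerID} is a candidate key since {Country, ReviewerID}⁺ = {Affiliation, Country, Editor, ReviewerID, Score, Topic, VenueID} covers every attribute.
{Editor, ReviewerID} is a candidate key since {Editor, ReviewerID}⁺ = {Affiliation, Country, Editor, ReviewerID, Score, Topic, VenueID} covers every attribute.
These are minimal and exhaustive — every other superkey contains one of them.

{Country, ReviewerID}, {Editor, ReviewerID}, {VenueID}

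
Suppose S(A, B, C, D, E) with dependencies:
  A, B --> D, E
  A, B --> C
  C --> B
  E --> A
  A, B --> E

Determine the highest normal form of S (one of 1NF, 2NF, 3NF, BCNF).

Candidate keys: {A, B}, {A, C}, {B, E}, {C, E}. Prime attributes: {A, B, C, E}.
C --> B: {C}⁺ = {B, C}, which is not all of the attributes, so the left side is not a superkey — BCNF is violated.
But every attribute on its right side ({B}) is prime, and the same holds for every other non-superkey FD, so 3NF still holds.

3NF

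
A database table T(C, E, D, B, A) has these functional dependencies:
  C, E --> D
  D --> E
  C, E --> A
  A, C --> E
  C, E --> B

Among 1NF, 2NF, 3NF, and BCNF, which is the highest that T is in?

Candidate keys: {A, C}, {C, D}, {C, E}. Prime attributes: {A, C, D, E}.
D --> E: {D}⁺ = {D, E}, which is not all of the attributes, so the left side is not a superkey — BCNF is violated.
Its right-hand attributes {E} are all prime, as are those of every other non-superkey FD — the relation is in 3NF.

3NF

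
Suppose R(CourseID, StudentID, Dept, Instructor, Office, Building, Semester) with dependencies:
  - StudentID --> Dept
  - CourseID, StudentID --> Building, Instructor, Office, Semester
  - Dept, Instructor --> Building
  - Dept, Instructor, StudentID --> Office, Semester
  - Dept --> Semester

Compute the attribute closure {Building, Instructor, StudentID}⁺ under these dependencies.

{Building, Dept, Instructor, Office, Semester, StudentID}

Start with {Building, Instructor, StudentID}.
StudentID --> Dept applies; add {Dept} → now {Building, Dept, Instructor, StudentID}.
Dept, Instructor, StudentID --> Office, Semester applies; add {Office, Semester} → now {Building, Dept, Instructor, Office, Semester, StudentID}.
No further FD applies.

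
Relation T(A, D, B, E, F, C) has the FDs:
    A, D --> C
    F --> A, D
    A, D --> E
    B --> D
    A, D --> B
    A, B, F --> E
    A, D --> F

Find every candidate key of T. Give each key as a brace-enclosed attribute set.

Closure of {F} is {A, B, C, D, E, F}, the whole schema; {F} is a candidate key.
Closure of {A, B} is {A, B, C, D, E, F}, the whole schema; {A, B} is a candidate key.
Closure of {A, D} is {A, B, C, D, E, F}, the whole schema; {A, D} is a candidate key.
No proper subset of any of these is a key, and no other minimal superkey exists.

{A, B}, {A, D}, {F}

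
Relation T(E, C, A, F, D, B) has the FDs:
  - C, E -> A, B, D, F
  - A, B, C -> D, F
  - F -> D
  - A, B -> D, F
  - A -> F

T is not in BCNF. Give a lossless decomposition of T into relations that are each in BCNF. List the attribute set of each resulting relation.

Candidate key of the original relation: {C, E}.
{A, B, C, D, E, F}: {A, B, C} determines {A, B, C, D, F} here but is not a superkey — split on A, B, C -> D, F, giving {A, B, C, D, F} and {A, B, C, E}.
{A, B, C, D, F}: {F} determines {D, F} here but is not a superkey — split on F -> D, giving {D, F} and {A, B, C, F}.
{D, F}: every determinant is a superkey — BCNF.
{A, B, C, F}: {A, B} determines {A, B, F} here but is not a superkey — split on A, B -> F, giving {A, B, F} and {A, B, C}.
{A, B, F}: {A} determines {A, F} here but is not a superkey — split on A -> F, giving {A, F} and {A, B}.
{A, F}: every determinant is a superkey — BCNF.
{A, B}: every determinant is a superkey — BCNF.
{A, B, C}: every determinant is a superkey — BCNF.
{A, B, C, E}: every determinant is a superkey — BCNF.

{A, B, C, E}; {A, F}; {D, F}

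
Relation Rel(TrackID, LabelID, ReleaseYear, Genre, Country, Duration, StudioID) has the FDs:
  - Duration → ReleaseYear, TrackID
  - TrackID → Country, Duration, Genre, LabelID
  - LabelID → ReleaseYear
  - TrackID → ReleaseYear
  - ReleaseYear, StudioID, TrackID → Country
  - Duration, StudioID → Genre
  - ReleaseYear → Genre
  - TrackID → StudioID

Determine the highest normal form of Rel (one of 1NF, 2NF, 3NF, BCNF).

Candidate keys: {Duration}, {TrackID}. Prime attributes: {Duration, TrackID}.
LabelID → ReleaseYear: {LabelID}⁺ = {Genre, LabelID, ReleaseYear}, which is not all of the attributes, so the left side is not a superkey — BCNF is violated.
LabelID → ReleaseYear has non-prime {ReleaseYear} on the right and a non-superkey on the left, so 3NF fails.
Every candidate key is a single attribute, so no partial dependency is possible; 2NF holds.

2NF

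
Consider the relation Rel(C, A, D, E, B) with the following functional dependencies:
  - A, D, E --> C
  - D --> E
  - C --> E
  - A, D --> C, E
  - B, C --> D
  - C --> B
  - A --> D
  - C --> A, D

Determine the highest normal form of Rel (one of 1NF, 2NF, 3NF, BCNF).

Candidate keys: {A}, {C}. Prime attributes: {A, C}.
D --> E breaks BCNF: {D}⁺ = {D, E}, so {D} is not a superkey.
D --> E has non-prime {E} on the right and a non-superkey on the left, so 3NF fails.
With only single-attribute keys there can be no partial dependency, so 2NF holds.

2NF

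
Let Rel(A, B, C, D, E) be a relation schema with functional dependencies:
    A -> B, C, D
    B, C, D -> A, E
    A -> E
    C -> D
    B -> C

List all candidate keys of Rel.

Closure of {A} is {A, B, C, D, E}, the whole schema; {A} is a candidate key.
Closure of {B} is {A, B, C, D, E}, the whole schema; {B} is a candidate key.
These are minimal and exhaustive — every other superkey contains one of them.

{A}, {B}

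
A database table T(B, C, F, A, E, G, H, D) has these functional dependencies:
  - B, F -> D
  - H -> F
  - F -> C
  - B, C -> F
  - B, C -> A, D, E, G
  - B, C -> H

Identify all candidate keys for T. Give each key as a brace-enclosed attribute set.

{B, C}, {B, F}, {B, H}

Attributes never on any right-hand side: {B} — every candidate key must contain it.
{B, C}⁺ = {A, B, C, D, E, F, G, H}, which is every attribute, so {B, C} is a candidate key.
{B, F}⁺ = {A, B, C, D, E, F, G, H}, which is every attribute, so {B, F} is a candidate key.
{B, H}⁺ = {A, B, C, D, E, F, G, H}, which is every attribute, so {B, H} is a candidate key.
No proper subset of any of these is a key, and no other minimal superkey exists.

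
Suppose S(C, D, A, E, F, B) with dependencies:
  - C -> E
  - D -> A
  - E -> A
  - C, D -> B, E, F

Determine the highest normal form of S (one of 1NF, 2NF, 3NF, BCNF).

1NF

Candidate key: {C, D}. Prime attributes: {C, D}.
For C -> E we have {C}⁺ = {A, C, E}; {C} is not a superkey, so BCNF fails.
C -> E has non-prime {E} on the right and a non-superkey on the left, so 3NF fails.
{C} is a proper subset of the key {C, D}, and {C}⁺ contains the non-prime attributes {A, E} — a partial dependency, so 2NF is violated.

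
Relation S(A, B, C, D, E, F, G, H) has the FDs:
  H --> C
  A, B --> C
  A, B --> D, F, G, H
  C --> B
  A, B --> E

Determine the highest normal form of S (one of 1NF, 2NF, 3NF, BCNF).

Candidate keys: {A, B}, {A, C}, {A, H}. Prime attributes: {A, B, C, H}.
For H --> C we have {H}⁺ = {B, C, H}; {H} is not a superkey, so BCNF fails.
Since {C} ⊆ prime attributes and every other non-superkey FD also has a prime right side, the schema is in 3NF.

3NF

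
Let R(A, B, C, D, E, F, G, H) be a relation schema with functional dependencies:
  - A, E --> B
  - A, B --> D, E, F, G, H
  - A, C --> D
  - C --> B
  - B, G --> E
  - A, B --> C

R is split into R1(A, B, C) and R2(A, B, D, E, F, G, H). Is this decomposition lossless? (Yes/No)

Yes

The shared attributes are {A, B} and {A, B}⁺ = {A, B, C, D, E, F, G, H}.
R1 is contained in that closure, so R1 ∩ R2 --> R1 holds and the join is lossless.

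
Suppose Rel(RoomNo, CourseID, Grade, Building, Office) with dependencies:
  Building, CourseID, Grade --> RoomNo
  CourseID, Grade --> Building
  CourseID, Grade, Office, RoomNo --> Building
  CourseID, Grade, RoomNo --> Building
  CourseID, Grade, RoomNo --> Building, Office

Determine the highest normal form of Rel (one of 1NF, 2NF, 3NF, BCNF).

Candidate key: {CourseID, Grade}. Prime attributes: {CourseID, Grade}.
Each dependency's left side is a superkey — BCNF holds.

BCNF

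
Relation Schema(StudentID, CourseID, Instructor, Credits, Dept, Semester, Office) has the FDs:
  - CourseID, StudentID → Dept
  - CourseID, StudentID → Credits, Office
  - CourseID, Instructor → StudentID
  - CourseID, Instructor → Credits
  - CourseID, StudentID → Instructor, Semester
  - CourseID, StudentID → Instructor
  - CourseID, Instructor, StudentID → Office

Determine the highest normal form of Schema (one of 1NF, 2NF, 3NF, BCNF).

Candidate keys: {CourseID, Instructor}, {CourseID, StudentID}. Prime attributes: {CourseID, Instructor, StudentID}.
Each dependency's left side is a superkey — BCNF holds.

BCNF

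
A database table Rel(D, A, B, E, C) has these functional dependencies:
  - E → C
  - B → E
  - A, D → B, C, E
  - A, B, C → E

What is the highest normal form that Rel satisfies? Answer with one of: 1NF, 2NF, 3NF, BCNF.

Candidate key: {A, D}. Prime attributes: {A, D}.
E → C breaks BCNF: {E}⁺ = {C, E}, so {E} is not a superkey.
Because {C} is non-prime and the left side of E → C is not a superkey, the relation is not in 3NF.
No non-prime attribute depends on a proper subset of any candidate key, so 2NF holds.

2NF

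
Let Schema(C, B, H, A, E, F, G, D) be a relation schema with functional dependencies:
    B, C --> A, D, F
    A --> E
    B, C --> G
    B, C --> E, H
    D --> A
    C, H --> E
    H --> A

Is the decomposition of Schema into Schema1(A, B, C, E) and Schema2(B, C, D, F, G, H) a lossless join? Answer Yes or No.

Common attributes: {B, C}; their closure is {A, B, C, D, E, F, G, H}.
Since Schema1 ⊆ {A, B, C, D, E, F, G, H}, the intersection is a superkey of Schema1; the decomposition is lossless.

Yes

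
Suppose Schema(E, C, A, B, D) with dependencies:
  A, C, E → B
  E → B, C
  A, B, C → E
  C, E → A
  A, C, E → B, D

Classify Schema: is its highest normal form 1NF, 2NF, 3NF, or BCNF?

BCNF

Candidate keys: {A, B, C}, {E}. Prime attributes: {A, B, C, E}.
The left-hand side of every FD is a superkey, so BCNF is satisfied.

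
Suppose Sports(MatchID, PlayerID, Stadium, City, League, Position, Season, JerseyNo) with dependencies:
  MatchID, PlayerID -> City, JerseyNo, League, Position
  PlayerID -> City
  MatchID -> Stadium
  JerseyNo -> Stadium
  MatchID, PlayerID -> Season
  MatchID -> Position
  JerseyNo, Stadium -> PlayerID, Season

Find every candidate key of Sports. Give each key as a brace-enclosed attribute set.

{JerseyNo, MatchID}, {MatchID, PlayerID}

Attributes never on any right-hand side: {MatchID} — every candidate key must contain it.
{JerseyNo, MatchID} is a candidate key since {JerseyNo, MatchID}⁺ = {City, JerseyNo, League, MatchID, PlayerID, Position, Season, Stadium} covers every attribute.
{MatchID, PlayerID} is a candidate key since {MatchID, PlayerID}⁺ = {City, JerseyNo, League, MatchID, PlayerID, Position, Season, Stadium} covers every attribute.
These are minimal and exhaustive — every other superkey contains one of them.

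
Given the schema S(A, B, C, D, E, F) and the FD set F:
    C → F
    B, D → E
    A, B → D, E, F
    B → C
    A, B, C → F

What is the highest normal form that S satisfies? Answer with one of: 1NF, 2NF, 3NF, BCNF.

1NF

Candidate key: {A, B}. Prime attributes: {A, B}.
C → F: {C}⁺ = {C, F}, which is not all of the attributes, so the left side is not a superkey — BCNF is violated.
C → F determines the non-prime attribute {F} from a non-superkey — 3NF is violated.
Since {B} ⊂ {A, B} and {B}⁺ ⊇ {C, F} with {C, F} non-prime, there is a partial dependency; 2NF fails.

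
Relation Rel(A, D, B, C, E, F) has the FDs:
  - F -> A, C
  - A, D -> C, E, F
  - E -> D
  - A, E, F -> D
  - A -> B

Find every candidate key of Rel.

{A, D} is a candidate key since {A, D}⁺ = {A, B, C, D, E, F} covers every attribute.
{A, E} is a candidate key since {A, E}⁺ = {A, B, C, D, E, F} covers every attribute.
{D, F} is a candidate key since {D, F}⁺ = {A, B, C, D, E, F} covers every attribute.
{E, F} is a candidate key since {E, F}⁺ = {A, B, C, D, E, F} covers every attribute.
No proper subset of any of these is a key, and no other minimal superkey exists.

{A, D}, {A, E}, {D, F}, {E, F}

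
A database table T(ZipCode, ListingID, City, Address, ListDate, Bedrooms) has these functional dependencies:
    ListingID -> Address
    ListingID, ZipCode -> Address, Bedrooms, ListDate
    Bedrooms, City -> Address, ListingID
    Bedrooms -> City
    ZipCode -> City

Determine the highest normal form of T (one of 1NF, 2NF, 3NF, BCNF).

1NF

Candidate keys: {Bedrooms, ZipCode}, {ListingID, ZipCode}. Prime attributes: {Bedrooms, ListingID, ZipCode}.
For ListingID -> Address we have {ListingID}⁺ = {Address, ListingID}; {ListingID} is not a superkey, so BCNF fails.
Because {Address} is non-prime and the left side of ListingID -> Address is not a superkey, the relation is not in 3NF.
Since {Bedrooms} ⊂ {Bedrooms, ZipCode} and {Bedrooms}⁺ ⊇ {Address, City} with {Address, City} non-prime, there is a partial dependency; 2NF fails.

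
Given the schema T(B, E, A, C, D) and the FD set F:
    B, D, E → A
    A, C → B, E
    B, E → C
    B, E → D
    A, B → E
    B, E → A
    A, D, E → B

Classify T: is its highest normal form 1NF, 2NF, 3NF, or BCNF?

Candidate keys: {A, B}, {A, C}, {A, D, E}, {B, E}. Prime attributes: {A, B, C, D, E}.
The left-hand side of every FD is a superkey, so BCNF is satisfied.

BCNF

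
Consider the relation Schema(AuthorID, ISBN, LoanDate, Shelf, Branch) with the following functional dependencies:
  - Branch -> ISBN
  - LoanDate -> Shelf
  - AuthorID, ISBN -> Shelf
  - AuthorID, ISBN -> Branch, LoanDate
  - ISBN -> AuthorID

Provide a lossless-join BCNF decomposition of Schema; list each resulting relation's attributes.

{AuthorID, Branch, ISBN, LoanDate}; {LoanDate, Shelf}

Candidate keys of the original relation: {Branch}, {ISBN}.
Within {AuthorID, Branch, ISBN, LoanDate, Shelf}: {LoanDate}⁺ ∩ {AuthorID, Branch, ISBN, LoanDate, Shelf} = {LoanDate, Shelf}, not the whole set, so LoanDate -> Shelf violates BCNF; decompose into {LoanDate, Shelf} and {AuthorID, Branch, ISBN, LoanDate}.
{LoanDate, Shelf} has no BCNF violation.
{AuthorID, Branch, ISBN, LoanDate} has no BCNF violation.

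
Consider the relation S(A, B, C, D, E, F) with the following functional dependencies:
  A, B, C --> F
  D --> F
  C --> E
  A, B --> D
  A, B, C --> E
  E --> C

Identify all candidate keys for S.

{A, B} never appear on the right of any FD, so every key must include all of them.
{A, B, C} is a candidate key since {A, B, C}⁺ = {A, B, C, D, E, F} covers every attribute.
{A, B, E} is a candidate key since {A, B, E}⁺ = {A, B, C, D, E, F} covers every attribute.
No proper subset of any of these is a key, and no other minimal superkey exists.

{A, B, C}, {A, B, E}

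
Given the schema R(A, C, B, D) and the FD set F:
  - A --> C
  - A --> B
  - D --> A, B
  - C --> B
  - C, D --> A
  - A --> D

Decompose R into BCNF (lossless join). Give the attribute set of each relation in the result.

{A, C, D}; {B, C}

Candidate keys of the original relation: {A}, {D}.
In {A, B, C, D}, {C} is not a superkey ({C}⁺ restricted to this set is {B, C}), so split on C --> B into {B, C} and {A, C, D}.
{B, C} is in BCNF.
{A, C, D} is in BCNF.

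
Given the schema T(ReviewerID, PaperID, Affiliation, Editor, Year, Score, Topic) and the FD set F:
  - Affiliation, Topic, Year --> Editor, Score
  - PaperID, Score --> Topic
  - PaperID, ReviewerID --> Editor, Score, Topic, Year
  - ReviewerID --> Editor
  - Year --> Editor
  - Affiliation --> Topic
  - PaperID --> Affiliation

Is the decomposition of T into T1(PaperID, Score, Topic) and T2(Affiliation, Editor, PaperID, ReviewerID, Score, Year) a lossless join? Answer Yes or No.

Yes

T1 ∩ T2 = {PaperID, Score}; its closure under F is {Affiliation, PaperID, Score, Topic}.
Since T1 ⊆ {Affiliation, PaperID, Score, Topic}, the intersection is a superkey of T1; the decomposition is lossless.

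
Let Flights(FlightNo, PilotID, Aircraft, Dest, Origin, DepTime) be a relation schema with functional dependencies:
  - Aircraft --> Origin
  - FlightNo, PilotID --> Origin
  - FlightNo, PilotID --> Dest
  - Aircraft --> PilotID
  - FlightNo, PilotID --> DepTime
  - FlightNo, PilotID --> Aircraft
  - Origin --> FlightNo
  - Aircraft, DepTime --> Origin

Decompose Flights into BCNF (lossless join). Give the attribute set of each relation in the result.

Candidate keys of the original relation: {Aircraft}, {FlightNo, PilotID}, {Origin, PilotID}.
{Aircraft, DepTime, Dest, FlightNo, Origin, PilotID}: {Origin} determines {FlightNo, Origin} here but is not a superkey — split on Origin --> FlightNo, giving {FlightNo, Origin} and {Aircraft, DepTime, Dest, Origin, PilotID}.
{FlightNo, Origin} has no BCNF violation.
{Aircraft, DepTime, Dest, Origin, PilotID} has no BCNF violation.

{Aircraft, DepTime, Dest, Origin, PilotID}; {FlightNo, Origin}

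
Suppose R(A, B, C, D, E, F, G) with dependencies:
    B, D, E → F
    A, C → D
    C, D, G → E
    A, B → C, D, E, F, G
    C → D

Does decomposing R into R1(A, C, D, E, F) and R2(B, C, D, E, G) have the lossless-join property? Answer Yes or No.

R1 ∩ R2 = {C, D, E}; its closure under F is {C, D, E}.
Neither R1 nor R2 is contained in that closure, so the decomposition is lossy.

No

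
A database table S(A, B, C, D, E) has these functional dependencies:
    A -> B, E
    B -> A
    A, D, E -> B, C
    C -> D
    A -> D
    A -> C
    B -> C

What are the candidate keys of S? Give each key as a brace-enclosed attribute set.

{A}, {B}

{A} is a candidate key since {A}⁺ = {A, B, C, D, E} covers every attribute.
{B} is a candidate key since {B}⁺ = {A, B, C, D, E} covers every attribute.
No proper subset of any of these is a key, and no other minimal superkey exists.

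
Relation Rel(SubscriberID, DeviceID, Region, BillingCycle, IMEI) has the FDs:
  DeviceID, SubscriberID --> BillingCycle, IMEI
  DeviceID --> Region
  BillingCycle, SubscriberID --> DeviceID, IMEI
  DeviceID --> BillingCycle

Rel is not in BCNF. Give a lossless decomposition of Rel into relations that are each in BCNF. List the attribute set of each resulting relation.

{BillingCycle, DeviceID, Region}; {DeviceID, IMEI, SubscriberID}

Candidate keys of the original relation: {BillingCycle, SubscriberID}, {DeviceID, SubscriberID}.
{BillingCycle, DeviceID, IMEI, Region, SubscriberID}: {DeviceID} determines {BillingCycle, DeviceID, Region} here but is not a superkey — split on DeviceID --> BillingCycle, Region, giving {BillingCycle, DeviceID, Region} and {DeviceID, IMEI, SubscriberID}.
{BillingCycle, DeviceID, Region} is in BCNF.
{DeviceID, IMEI, SubscriberID} is in BCNF.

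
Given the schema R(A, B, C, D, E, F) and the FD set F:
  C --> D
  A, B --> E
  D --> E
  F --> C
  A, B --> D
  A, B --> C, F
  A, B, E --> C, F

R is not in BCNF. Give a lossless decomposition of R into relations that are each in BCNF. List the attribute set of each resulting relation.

Candidate key of the original relation: {A, B}.
In {A, B, C, D, E, F}, {C} is not a superkey ({C}⁺ restricted to this set is {C, D, E}), so split on C --> D, E into {C, D, E} and {A, B, C, F}.
In {C, D, E}, {D} is not a superkey ({D}⁺ restricted to this set is {D, E}), so split on D --> E into {D, E} and {C, D}.
{D, E} is in BCNF.
{C, D} is in BCNF.
In {A, B, C, F}, {F} is not a superkey ({F}⁺ restricted to this set is {C, F}), so split on F --> C into {C, F} and {A, B, F}.
{C, F} is in BCNF.
{A, B, F} is in BCNF.

{A, B, F}; {C, D}; {C, F}; {D, E}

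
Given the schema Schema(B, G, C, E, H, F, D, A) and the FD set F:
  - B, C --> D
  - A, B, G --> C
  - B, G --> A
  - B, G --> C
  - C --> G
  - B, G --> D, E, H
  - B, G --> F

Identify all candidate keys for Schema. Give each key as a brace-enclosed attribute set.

{B} never appears on the right of any FD, so every key must include it.
Closure of {B, C} is {A, B, C, D, E, F, G, H}, the whole schema; {B, C} is a candidate key.
Closure of {B, G} is {A, B, C, D, E, F, G, H}, the whole schema; {B, G} is a candidate key.
No proper subset of any of these is a key, and no other minimal superkey exists.

{B, C}, {B, G}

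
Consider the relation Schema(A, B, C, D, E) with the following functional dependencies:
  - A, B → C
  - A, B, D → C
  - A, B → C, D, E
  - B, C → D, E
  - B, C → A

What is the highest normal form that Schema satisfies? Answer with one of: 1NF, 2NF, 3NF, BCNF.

BCNF

Candidate keys: {A, B}, {B, C}. Prime attributes: {A, B, C}.
Each dependency's left side is a superkey — BCNF holds.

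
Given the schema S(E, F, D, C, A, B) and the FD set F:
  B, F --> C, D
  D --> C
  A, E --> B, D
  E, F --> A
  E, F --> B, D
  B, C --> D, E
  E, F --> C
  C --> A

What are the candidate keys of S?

No FD produces {F}, so it must be in every candidate key.
Closure of {B, F} is {A, B, C, D, E, F}, the whole schema; {B, F} is a candidate key.
Closure of {E, F} is {A, B, C, D, E, F}, the whole schema; {E, F} is a candidate key.
No proper subset of any of these is a key, and no other minimal superkey exists.

{B, F}, {E, F}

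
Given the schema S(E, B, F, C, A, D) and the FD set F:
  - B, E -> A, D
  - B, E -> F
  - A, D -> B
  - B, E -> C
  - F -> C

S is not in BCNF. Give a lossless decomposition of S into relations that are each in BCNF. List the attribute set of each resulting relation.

Candidate keys of the original relation: {A, D, E}, {B, E}.
{A, B, C, D, E, F}: {A, D} determines {A, B, D} here but is not a superkey — split on A, D -> B, giving {A, B, D} and {A, C, D, E, F}.
{A, B, D} has no BCNF violation.
{A, C, D, E, F}: {F} determines {C, F} here but is not a superkey — split on F -> C, giving {C, F} and {A, D, E, F}.
{C, F} has no BCNF violation.
{A, D, E, F} has no BCNF violation.

{A, B, D}; {A, D, E, F}; {C, F}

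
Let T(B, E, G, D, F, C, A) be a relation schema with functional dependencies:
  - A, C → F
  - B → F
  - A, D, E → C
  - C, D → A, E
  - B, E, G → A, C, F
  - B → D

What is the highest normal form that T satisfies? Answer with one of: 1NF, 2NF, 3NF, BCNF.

Candidate keys: {B, C, G}, {B, E, G}. Prime attributes: {B, C, E, G}.
For A, C → F we have {A, C}⁺ = {A, C, F}; {A, C} is not a superkey, so BCNF fails.
Because {F} is non-prime and the left side of A, C → F is not a superkey, the relation is not in 3NF.
Since {B} ⊂ {B, C, G} and {B}⁺ ⊇ {D, F} with {D, F} non-prime, there is a partial dependency; 2NF fails.

1NF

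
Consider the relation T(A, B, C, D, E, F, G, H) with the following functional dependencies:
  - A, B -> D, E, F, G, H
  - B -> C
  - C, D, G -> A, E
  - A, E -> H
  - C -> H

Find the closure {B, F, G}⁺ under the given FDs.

Start with {B, F, G}.
B -> C applies; add {C} → now {B, C, F, G}.
C -> H applies; add {H} → now {B, C, F, G, H}.
No further FD applies.

{B, C, F, G, H}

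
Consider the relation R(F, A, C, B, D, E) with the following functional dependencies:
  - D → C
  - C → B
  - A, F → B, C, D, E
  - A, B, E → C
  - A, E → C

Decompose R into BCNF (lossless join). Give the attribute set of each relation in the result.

{A, D, E, F}; {B, C}; {C, D}

Candidate key of the original relation: {A, F}.
{A, B, C, D, E, F}: {D} determines {B, C, D} here but is not a superkey — split on D → B, C, giving {B, C, D} and {A, D, E, F}.
{B, C, D}: {C} determines {B, C} here but is not a superkey — split on C → B, giving {B, C} and {C, D}.
{B, C} is in BCNF.
{C, D} is in BCNF.
{A, D, E, F} is in BCNF.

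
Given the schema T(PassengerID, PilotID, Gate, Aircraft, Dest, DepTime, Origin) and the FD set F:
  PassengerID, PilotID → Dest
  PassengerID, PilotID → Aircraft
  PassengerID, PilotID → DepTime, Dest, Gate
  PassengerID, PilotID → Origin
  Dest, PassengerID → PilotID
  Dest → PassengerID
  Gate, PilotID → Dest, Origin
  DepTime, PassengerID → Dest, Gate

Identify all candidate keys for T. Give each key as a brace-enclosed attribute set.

Closure of {Dest} is {Aircraft, DepTime, Dest, Gate, Origin, PassengerID, PilotID}, the whole schema; {Dest} is a candidate key.
Closure of {DepTime, PassengerID} is {Aircraft, DepTime, Dest, Gate, Origin, PassengerID, PilotID}, the whole schema; {DepTime, PassengerID} is a candidate key.
Closure of {Gate, PilotID} is {Aircraft, DepTime, Dest, Gate, Origin, PassengerID, PilotID}, the whole schema; {Gate, PilotID} is a candidate key.
Closure of {PassengerID, PilotID} is {Aircraft, DepTime, Dest, Gate, Origin, PassengerID, PilotID}, the whole schema; {PassengerID, PilotID} is a candidate key.
Any other superkey properly contains one of these, so there are no further candidate keys.

{DepTime, PassengerID}, {Dest}, {Gate, PilotID}, {PassengerID, PilotID}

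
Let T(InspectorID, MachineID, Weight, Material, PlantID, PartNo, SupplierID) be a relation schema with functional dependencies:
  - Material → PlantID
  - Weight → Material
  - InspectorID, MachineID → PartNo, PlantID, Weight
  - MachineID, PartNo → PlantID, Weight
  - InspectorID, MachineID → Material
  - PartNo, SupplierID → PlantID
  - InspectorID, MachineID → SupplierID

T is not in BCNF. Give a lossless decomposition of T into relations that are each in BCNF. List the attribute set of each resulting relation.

{InspectorID, MachineID, PartNo, SupplierID}; {MachineID, PartNo, Weight}; {Material, PlantID}; {Material, Weight}

Candidate key of the original relation: {InspectorID, MachineID}.
In {InspectorID, MachineID, Material, PartNo, PlantID, SupplierID, Weight}, {Material} is not a superkey ({Material}⁺ restricted to this set is {Material, PlantID}), so split on Material → PlantID into {Material, PlantID} and {InspectorID, MachineID, Material, PartNo, SupplierID, Weight}.
{Material, PlantID} is in BCNF.
In {InspectorID, MachineID, Material, PartNo, SupplierID, Weight}, {Weight} is not a superkey ({Weight}⁺ restricted to this set is {Material, Weight}), so split on Weight → Material into {Material, Weight} and {InspectorID, MachineID, PartNo, SupplierID, Weight}.
{Material, Weight} is in BCNF.
In {InspectorID, MachineID, PartNo, SupplierID, Weight}, {MachineID, PartNo} is not a superkey ({MachineID, PartNo}⁺ restricted to this set is {MachineID, PartNo, Weight}), so split on MachineID, PartNo → Weight into {MachineID, PartNo, Weight} and {InspectorID, MachineID, PartNo, SupplierID}.
{MachineID, PartNo, Weight} is in BCNF.
{InspectorID, MachineID, PartNo, SupplierID} is in BCNF.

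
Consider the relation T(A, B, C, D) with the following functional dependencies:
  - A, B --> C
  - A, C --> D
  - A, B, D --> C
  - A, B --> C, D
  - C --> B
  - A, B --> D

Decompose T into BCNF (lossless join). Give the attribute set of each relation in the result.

Candidate keys of the original relation: {A, B}, {A, C}.
Within {A, B, C, D}: {C}⁺ ∩ {A, B, C, D} = {B, C}, not the whole set, so C --> B violates BCNF; decompose into {B, C} and {A, C, D}.
{B, C}: every determinant is a superkey — BCNF.
{A, C, D}: every determinant is a superkey — BCNF.

{A, C, D}; {B, C}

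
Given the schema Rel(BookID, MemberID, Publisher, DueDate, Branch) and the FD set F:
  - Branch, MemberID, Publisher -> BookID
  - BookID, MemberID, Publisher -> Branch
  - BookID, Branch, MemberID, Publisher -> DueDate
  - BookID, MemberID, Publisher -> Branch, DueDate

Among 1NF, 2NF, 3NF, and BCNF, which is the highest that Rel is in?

BCNF

Candidate keys: {BookID, MemberID, Publisher}, {Branch, MemberID, Publisher}. Prime attributes: {BookID, Branch, MemberID, Publisher}.
Every FD has a superkey on the left, so the relation is in BCNF.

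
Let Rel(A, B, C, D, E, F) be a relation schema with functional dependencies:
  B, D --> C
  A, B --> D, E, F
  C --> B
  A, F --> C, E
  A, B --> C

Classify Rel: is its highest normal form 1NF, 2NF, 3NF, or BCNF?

3NF

Candidate keys: {A, B}, {A, C}, {A, F}. Prime attributes: {A, B, C, F}.
For B, D --> C we have {B, D}⁺ = {B, C, D}; {B, D} is not a superkey, so BCNF fails.
Its right-hand attributes {C} are all prime, as are those of every other non-superkey FD — the relation is in 3NF.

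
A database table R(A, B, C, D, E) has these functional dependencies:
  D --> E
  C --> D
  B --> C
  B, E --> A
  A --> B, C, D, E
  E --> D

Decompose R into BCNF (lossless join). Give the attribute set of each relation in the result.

Candidate keys of the original relation: {A}, {B}.
In {A, B, C, D, E}, {D} is not a superkey ({D}⁺ restricted to this set is {D, E}), so split on D --> E into {D, E} and {A, B, C, D}.
{D, E} is in BCNF.
In {A, B, C, D}, {C} is not a superkey ({C}⁺ restricted to this set is {C, D}), so split on C --> D into {C, D} and {A, B, C}.
{C, D} is in BCNF.
{A, B, C} is in BCNF.

{A, B, C}; {C, D}; {D, E}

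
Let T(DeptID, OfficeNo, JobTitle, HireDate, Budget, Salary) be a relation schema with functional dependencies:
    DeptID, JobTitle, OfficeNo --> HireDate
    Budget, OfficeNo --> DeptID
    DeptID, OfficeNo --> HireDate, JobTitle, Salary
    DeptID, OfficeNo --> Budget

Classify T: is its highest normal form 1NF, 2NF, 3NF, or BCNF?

Candidate keys: {Budget, OfficeNo}, {DeptID, OfficeNo}. Prime attributes: {Budget, DeptID, OfficeNo}.
The left-hand side of every FD is a superkey, so BCNF is satisfied.

BCNF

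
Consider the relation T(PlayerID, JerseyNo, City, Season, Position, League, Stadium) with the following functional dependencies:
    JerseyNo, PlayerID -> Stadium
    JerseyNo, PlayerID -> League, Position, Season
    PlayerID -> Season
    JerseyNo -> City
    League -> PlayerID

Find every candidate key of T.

{JerseyNo, League}, {JerseyNo, PlayerID}

{JerseyNo} never appears on the right of any FD, so every key must include it.
Closure of {JerseyNo, League} is {City, JerseyNo, League, PlayerID, Position, Season, Stadium}, the whole schema; {JerseyNo, League} is a candidate key.
Closure of {JerseyNo, PlayerID} is {City, JerseyNo, League, PlayerID, Position, Season, Stadium}, the whole schema; {JerseyNo, PlayerID} is a candidate key.
Any other superkey properly contains one of these, so there are no further candidate keys.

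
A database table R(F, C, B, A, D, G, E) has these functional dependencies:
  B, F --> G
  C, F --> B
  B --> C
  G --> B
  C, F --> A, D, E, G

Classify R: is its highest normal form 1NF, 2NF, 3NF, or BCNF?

3NF

Candidate keys: {B, F}, {C, F}, {F, G}. Prime attributes: {B, C, F, G}.
B --> C: {B}⁺ = {B, C}, which is not all of the attributes, so the left side is not a superkey — BCNF is violated.
Its right-hand attributes {C} are all prime, as are those of every other non-superkey FD — the relation is in 3NF.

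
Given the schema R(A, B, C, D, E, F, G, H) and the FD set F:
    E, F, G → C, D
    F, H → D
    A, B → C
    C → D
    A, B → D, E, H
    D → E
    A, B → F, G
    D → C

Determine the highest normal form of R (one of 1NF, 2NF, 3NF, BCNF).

Candidate key: {A, B}. Prime attributes: {A, B}.
For E, F, G → C, D we have {E, F, G}⁺ = {C, D, E, F, G}; {E, F, G} is not a superkey, so BCNF fails.
E, F, G → C, D has non-prime {C, D} on the right and a non-superkey on the left, so 3NF fails.
No non-prime attribute depends on a proper subset of any candidate key, so 2NF holds.

2NF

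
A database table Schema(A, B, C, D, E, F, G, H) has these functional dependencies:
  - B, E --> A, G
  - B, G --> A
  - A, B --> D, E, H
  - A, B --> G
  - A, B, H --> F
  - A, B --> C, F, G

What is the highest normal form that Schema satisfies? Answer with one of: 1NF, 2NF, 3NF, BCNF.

Candidate keys: {A, B}, {B, E}, {B, G}. Prime attributes: {A, B, E, G}.
The left-hand side of every FD is a superkey, so BCNF is satisfied.

BCNF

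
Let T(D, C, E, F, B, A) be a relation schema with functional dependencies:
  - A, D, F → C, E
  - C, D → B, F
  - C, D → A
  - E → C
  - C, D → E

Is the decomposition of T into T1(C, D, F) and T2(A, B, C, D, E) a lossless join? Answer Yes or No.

Yes

Common attributes: {C, D}; their closure is {A, B, C, D, E, F}.
This includes all of T1, so the common attributes are a superkey of T1 — the join is lossless.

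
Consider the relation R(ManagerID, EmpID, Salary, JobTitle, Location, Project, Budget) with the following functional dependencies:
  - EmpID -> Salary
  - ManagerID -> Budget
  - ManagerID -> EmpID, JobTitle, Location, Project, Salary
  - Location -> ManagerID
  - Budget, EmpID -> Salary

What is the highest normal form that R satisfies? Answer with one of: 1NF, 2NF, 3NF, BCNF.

Candidate keys: {Location}, {ManagerID}. Prime attributes: {Location, ManagerID}.
For EmpID -> Salary we have {EmpID}⁺ = {EmpID, Salary}; {EmpID} is not a superkey, so BCNF fails.
EmpID -> Salary determines the non-prime attribute {Salary} from a non-superkey — 3NF is violated.
All keys have size 1, which rules out partial dependencies — 2NF is satisfied.

2NF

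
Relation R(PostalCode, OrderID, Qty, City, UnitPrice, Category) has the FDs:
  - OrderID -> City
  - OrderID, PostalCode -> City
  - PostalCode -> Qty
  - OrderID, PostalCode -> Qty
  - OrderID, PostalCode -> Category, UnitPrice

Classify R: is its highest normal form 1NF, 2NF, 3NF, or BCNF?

1NF

Candidate key: {OrderID, PostalCode}. Prime attributes: {OrderID, PostalCode}.
OrderID -> City: {OrderID}⁺ = {City, OrderID}, which is not all of the attributes, so the left side is not a superkey — BCNF is violated.
Because {City} is non-prime and the left side of OrderID -> City is not a superkey, the relation is not in 3NF.
Since {OrderID} ⊂ {OrderID, PostalCode} and {OrderID}⁺ ⊇ {City} with {City} non-prime, there is a partial dependency; 2NF fails.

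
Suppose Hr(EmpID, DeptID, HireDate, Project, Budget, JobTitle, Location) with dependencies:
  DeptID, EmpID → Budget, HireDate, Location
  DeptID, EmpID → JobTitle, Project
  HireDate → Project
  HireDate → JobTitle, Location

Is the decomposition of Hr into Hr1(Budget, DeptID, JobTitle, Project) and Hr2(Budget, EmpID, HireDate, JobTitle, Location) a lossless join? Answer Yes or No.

The shared attributes are {Budget, JobTitle} and {Budget, JobTitle}⁺ = {Budget, JobTitle}.
The closure covers neither Hr1 nor Hr2 entirely; the join is not lossless.

No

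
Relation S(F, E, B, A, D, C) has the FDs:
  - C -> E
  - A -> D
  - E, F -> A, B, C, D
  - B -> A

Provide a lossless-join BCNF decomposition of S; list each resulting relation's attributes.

{A, B}; {A, D}; {B, C, F}; {C, E}

Candidate keys of the original relation: {C, F}, {E, F}.
In {A, B, C, D, E, F}, {C} is not a superkey ({C}⁺ restricted to this set is {C, E}), so split on C -> E into {C, E} and {A, B, C, D, F}.
{C, E} is in BCNF.
In {A, B, C, D, F}, {A} is not a superkey ({A}⁺ restricted to this set is {A, D}), so split on A -> D into {A, D} and {A, B, C, F}.
{A, D} is in BCNF.
In {A, B, C, F}, {B} is not a superkey ({B}⁺ restricted to this set is {A, B}), so split on B -> A into {A, B} and {B, C, F}.
{A, B} is in BCNF.
{B, C, F} is in BCNF.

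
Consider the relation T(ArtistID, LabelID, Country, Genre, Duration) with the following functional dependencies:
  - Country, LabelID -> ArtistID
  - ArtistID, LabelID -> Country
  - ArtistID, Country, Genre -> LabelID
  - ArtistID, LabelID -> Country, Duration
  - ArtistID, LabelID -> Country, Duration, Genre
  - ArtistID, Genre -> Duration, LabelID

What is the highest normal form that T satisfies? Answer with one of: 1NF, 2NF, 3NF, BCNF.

Candidate keys: {ArtistID, Genre}, {ArtistID, LabelID}, {Country, LabelID}. Prime attributes: {ArtistID, Country, Genre, LabelID}.
Every FD has a superkey on the left, so the relation is in BCNF.

BCNF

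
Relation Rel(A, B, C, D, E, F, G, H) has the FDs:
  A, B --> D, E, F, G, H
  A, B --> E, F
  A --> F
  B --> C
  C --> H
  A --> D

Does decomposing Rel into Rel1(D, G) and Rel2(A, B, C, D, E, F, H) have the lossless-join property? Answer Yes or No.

No

Rel1 ∩ Rel2 = {D}; its closure under F is {D}.
The closure covers neither Rel1 nor Rel2 entirely; the join is not lossless.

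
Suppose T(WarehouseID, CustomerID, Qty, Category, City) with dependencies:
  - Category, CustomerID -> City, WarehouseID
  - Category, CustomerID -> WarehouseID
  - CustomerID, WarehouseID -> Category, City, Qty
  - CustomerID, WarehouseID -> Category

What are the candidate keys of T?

No FD produces {CustomerID}, so it must be in every candidate key.
{Category, CustomerID}⁺ = {Category, City, CustomerID, Qty, WarehouseID} — all of the relation — so {Category, CustomerID} is a candidate key.
{CustomerID, WarehouseID}⁺ = {Category, City, CustomerID, Qty, WarehouseID} — all of the relation — so {CustomerID, WarehouseID} is a candidate key.
Any other superkey properly contains one of these, so there are no further candidate keys.

{Category, CustomerID}, {CustomerID, WarehouseID}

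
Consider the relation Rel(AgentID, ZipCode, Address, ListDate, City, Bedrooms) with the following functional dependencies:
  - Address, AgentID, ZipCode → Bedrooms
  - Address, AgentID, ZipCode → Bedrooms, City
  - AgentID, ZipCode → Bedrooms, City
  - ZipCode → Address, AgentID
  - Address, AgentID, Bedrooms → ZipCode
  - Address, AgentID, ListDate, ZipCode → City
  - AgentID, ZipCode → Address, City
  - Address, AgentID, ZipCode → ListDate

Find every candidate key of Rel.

{Address, AgentID, Bedrooms}, {ZipCode}

{ZipCode}⁺ = {Address, AgentID, Bedrooms, City, ListDate, ZipCode}, which is every attribute, so {ZipCode} is a candidate key.
{Address, AgentID, Bedrooms}⁺ = {Address, AgentID, Bedrooms, City, ListDate, ZipCode}, which is every attribute, so {Address, AgentID, Bedrooms} is a candidate key.
No proper subset of any of these is a key, and no other minimal superkey exists.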